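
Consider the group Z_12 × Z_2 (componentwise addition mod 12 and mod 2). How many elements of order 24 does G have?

An element (a,b) has order lcm(ord(a), ord(b)); count pairs with lcm equal to 24.
Enumerating gives 0 such elements.

0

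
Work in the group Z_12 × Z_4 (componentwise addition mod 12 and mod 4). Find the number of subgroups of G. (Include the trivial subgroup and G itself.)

30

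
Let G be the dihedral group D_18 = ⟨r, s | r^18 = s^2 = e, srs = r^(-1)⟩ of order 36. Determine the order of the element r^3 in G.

6

Computing powers of r^3: the smallest k with (r^3)^k = e is k = 6.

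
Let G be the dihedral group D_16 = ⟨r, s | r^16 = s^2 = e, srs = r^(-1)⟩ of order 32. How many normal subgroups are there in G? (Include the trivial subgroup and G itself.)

8

G has 36 subgroups. Checking conjugation-invariance by order — order 1: 1/1 normal; order 2: 1/17 normal; order 4: 1/9 normal; order 8: 1/5 normal; order 16: 3/3 normal; order 32: 1/1 normal.
Total normal subgroups: 8.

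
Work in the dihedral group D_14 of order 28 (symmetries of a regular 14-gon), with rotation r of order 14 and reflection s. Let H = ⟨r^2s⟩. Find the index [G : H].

14

|⟨r^2s⟩| = 2 and |G| = 28.
By Lagrange, [G : H] = |G|/|H| = 28/2 = 14.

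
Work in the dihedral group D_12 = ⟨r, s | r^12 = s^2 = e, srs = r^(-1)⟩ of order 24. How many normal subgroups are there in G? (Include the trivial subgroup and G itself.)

G has 34 subgroups. Checking conjugation-invariance by order — order 1: 1/1 normal; order 2: 1/13 normal; order 3: 1/1 normal; order 4: 1/7 normal; order 6: 1/5 normal; order 8: 0/3 normal; order 12: 3/3 normal; order 24: 1/1 normal.
Total normal subgroups: 9.

9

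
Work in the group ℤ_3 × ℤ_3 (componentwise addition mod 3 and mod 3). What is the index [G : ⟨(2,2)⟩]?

|⟨(2,2)⟩| = 3 and |G| = 9.
By Lagrange, [G : H] = |G|/|H| = 9/3 = 3.

3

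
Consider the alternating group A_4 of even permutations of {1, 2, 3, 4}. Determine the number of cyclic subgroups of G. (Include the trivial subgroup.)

8

Group the elements of G by the cyclic subgroup they generate; each cyclic subgroup of order d accounts for φ(d) elements.
Cyclic subgroups by order — order 1: 1; order 2: 3; order 3: 4.
Total: 8.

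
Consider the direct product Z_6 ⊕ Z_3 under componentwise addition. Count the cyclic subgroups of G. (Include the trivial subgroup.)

Each element a generates a cyclic subgroup ⟨a⟩; distinct elements may generate the same one (a cyclic group of order d has φ(d) generators).
Cyclic subgroups by order — order 1: 1; order 2: 1; order 3: 4; order 6: 4.
Total: 10.

10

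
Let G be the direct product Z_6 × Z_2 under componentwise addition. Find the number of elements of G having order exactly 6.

An element (a,b) has order lcm(ord(a), ord(b)); count pairs with lcm equal to 6.
Enumerating gives 6 such elements.

6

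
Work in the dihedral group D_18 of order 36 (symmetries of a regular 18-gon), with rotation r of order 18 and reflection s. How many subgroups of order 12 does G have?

3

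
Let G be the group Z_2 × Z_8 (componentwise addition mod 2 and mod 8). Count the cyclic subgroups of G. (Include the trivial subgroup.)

Group the elements of G by the cyclic subgroup they generate; each cyclic subgroup of order d accounts for φ(d) elements.
Cyclic subgroups by order — order 1: 1; order 2: 3; order 4: 2; order 8: 2.
Total: 8.

8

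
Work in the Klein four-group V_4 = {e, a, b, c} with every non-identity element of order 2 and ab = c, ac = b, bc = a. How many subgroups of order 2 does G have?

3

|G| = 4 and 2 | 4, so subgroups of order 2 are possible by Lagrange.
The subgroups of order 2 are: {e, a}; {e, b}; {e, c}.
So G has 3 subgroups of order 2.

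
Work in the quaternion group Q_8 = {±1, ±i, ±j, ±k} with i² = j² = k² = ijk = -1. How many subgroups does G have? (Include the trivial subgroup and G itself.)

|G| = 8, so by Lagrange every subgroup order divides 8. Divisors: 1, 2, 4, 8.
Subgroups by order — order 1: 1; order 2: 1; order 4: 3; order 8: 1.
Total: 1 + 1 + 3 + 1 = 6.

6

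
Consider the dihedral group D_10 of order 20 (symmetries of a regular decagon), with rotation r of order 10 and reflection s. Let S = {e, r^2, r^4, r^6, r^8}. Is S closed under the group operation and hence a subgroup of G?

|S| = 5 divides |G| = 20, consistent with Lagrange.
S contains the identity, every element's inverse is in S, and S is closed under ·: it is a subgroup.
In fact S = ⟨r^4⟩.

Yes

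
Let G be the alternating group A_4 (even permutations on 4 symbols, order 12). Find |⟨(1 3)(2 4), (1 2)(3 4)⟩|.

|⟨(1 3)(2 4)⟩| = 2 and |⟨(1 2)(3 4)⟩| = 2, so |H| is a multiple of lcm(2, 2) = 2 and divides |G| = 12.
Closing under the operation: H = {e, (1 2)(3 4), (1 3)(2 4), (1 4)(2 3)}, so |H| = 4.

4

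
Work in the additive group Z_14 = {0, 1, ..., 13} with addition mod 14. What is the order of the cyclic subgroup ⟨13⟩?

In Z_14, the order of an element a is n/gcd(a, n).
gcd(13, 14) = 1, so |⟨13⟩| = 14/1 = 14.

14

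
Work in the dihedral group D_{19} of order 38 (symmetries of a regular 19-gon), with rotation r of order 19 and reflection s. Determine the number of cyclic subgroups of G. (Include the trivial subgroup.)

Each element a generates a cyclic subgroup ⟨a⟩; distinct elements may generate the same one (a cyclic group of order d has φ(d) generators).
Cyclic subgroups by order — order 1: 1; order 2: 19; order 19: 1.
Total: 21.

21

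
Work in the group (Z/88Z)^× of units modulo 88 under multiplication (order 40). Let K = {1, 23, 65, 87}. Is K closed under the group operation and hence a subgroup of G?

|K| = 4 divides |G| = 40, consistent with Lagrange.
K contains the identity, every element's inverse is in K, and K is closed under ·: it is a subgroup.

Yes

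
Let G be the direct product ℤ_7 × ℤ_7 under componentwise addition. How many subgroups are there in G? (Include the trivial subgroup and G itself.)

10

|G| = 49, so by Lagrange every subgroup order divides 49. Divisors: 1, 7, 49.
Subgroups by order — order 1: 1; order 7: 8; order 49: 1.
Total: 1 + 8 + 1 = 10.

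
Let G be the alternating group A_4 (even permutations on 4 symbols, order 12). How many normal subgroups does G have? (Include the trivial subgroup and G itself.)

G has 10 subgroups. Checking conjugation-invariance by order — order 1: 1/1 normal; order 2: 0/3 normal; order 3: 0/4 normal; order 4: 1/1 normal; order 12: 1/1 normal.
Total normal subgroups: 3.

3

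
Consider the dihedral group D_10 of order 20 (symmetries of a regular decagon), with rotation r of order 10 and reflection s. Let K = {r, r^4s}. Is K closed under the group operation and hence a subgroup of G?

No

The identity e ∉ K, so K is not a subgroup.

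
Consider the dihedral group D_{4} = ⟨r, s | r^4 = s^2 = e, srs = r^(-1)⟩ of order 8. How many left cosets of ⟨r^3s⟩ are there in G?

4

|⟨r^3s⟩| = 2 and |G| = 8.
By Lagrange, [G : H] = |G|/|H| = 8/2 = 4.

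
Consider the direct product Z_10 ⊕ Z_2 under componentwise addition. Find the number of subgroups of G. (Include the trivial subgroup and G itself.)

10

|G| = 20, so by Lagrange every subgroup order divides 20. Divisors: 1, 2, 4, 5, 10, 20.
Subgroups by order — order 1: 1; order 2: 3; order 4: 1; order 5: 1; order 10: 3; order 20: 1.
Total: 1 + 3 + 1 + 1 + 3 + 1 = 10.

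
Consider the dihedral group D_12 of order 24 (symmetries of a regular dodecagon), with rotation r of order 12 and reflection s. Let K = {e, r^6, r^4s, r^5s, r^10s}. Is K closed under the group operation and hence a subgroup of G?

|K| = 5 does not divide |G| = 24, so by Lagrange K is not a subgroup.

No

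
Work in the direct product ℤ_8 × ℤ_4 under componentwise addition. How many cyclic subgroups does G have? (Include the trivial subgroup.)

Each element a generates a cyclic subgroup ⟨a⟩; distinct elements may generate the same one (a cyclic group of order d has φ(d) generators).
Cyclic subgroups by order — order 1: 1; order 2: 3; order 4: 6; order 8: 4.
Total: 14.

14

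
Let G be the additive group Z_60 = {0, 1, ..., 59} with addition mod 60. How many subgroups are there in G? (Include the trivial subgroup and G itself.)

12

A cyclic group of order 60 has exactly one subgroup for each divisor of 60.
Divisors of 60: 1, 2, 3, 4, 5, 6, 10, 12, 15, 20, 30, 60.
So Z_60 has 12 subgroups.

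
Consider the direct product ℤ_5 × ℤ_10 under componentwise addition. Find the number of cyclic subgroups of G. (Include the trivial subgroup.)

14

Group the elements of G by the cyclic subgroup they generate; each cyclic subgroup of order d accounts for φ(d) elements.
Cyclic subgroups by order — order 1: 1; order 2: 1; order 5: 6; order 10: 6.
Total: 14.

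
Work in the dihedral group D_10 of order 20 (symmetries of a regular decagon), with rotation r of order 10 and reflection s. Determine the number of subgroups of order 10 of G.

|G| = 20 and 10 | 20, so subgroups of order 10 are possible by Lagrange.
The subgroups of order 10 are: {e, r, r^2, r^3, r^4, r^5, r^6, r^7, r^8, r^9}; {e, r^2, r^4, r^6, r^8, s, r^2s, r^4s, r^6s, r^8s}; {e, r^2, r^4, r^6, r^8, rs, r^3s, r^5s, r^7s, r^9s}.
So G has 3 subgroups of order 10.

3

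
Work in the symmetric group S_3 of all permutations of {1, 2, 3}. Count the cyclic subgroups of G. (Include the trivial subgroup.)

Group the elements of G by the cyclic subgroup they generate; each cyclic subgroup of order d accounts for φ(d) elements.
Cyclic subgroups by order — order 1: 1; order 2: 3; order 3: 1.
Total: 5.

5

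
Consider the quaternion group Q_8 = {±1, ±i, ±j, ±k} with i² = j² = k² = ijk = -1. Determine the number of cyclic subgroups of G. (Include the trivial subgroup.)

A cyclic subgroup of order d is generated by each of its φ(d) elements of order d, so the cyclic subgroups of order d number (#elements of order d)/φ(d).
Cyclic subgroups by order — order 1: 1; order 2: 1; order 4: 3.
Total: 5.

5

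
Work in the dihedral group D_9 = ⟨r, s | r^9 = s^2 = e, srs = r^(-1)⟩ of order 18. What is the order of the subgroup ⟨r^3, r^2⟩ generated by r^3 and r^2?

|⟨r^3⟩| = 3 and |⟨r^2⟩| = 9, so |H| is a multiple of lcm(3, 9) = 9 and divides |G| = 18.
Closing under the operation: H = {e, r, r^2, r^3, r^4, r^5, r^6, r^7, r^8}, so |H| = 9.

9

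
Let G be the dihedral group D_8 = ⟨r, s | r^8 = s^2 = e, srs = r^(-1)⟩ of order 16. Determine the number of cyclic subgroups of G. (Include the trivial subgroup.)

12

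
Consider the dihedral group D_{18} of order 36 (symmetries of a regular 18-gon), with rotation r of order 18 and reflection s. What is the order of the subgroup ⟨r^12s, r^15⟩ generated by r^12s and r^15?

12

|⟨r^12s⟩| = 2 and |⟨r^15⟩| = 6, so |H| is a multiple of lcm(2, 6) = 6 and divides |G| = 36.
Closing under the operation: H = {e, r^3, r^6, r^9, r^12, r^15, s, r^3s, r^6s, r^9s, r^12s, r^15s}, so |H| = 12.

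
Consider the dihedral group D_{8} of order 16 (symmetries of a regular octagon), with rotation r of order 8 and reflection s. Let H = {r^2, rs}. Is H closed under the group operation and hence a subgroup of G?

No

The identity e ∉ H, so H is not a subgroup.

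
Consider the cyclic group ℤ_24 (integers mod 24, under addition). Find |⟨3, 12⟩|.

|⟨3⟩| = 8 and |⟨12⟩| = 2, so |H| is a multiple of lcm(8, 2) = 8 and divides |G| = 24.
Closing under the operation: H = {0, 3, 6, 9, 12, 15, 18, 21}, so |H| = 8.

8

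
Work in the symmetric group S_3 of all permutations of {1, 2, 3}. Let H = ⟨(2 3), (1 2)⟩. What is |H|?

|⟨(2 3)⟩| = 2 and |⟨(1 2)⟩| = 2, so |H| is a multiple of lcm(2, 2) = 2 and divides |G| = 6.
Closing {(2 3), (1 2)} under the group operation gives all of G, so |H| = 6.

6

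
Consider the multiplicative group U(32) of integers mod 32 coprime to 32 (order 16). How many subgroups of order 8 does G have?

3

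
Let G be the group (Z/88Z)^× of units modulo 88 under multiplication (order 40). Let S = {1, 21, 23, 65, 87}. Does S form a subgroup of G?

No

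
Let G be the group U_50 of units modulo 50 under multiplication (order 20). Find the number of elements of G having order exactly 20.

8

The elements of order 20 are: 3, 13, 17, 23, 27, 33, 37, 47.
That's 8.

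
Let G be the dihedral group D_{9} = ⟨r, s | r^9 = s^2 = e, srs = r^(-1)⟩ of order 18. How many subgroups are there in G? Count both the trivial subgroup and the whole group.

|G| = 18, so by Lagrange every subgroup order divides 18. Divisors: 1, 2, 3, 6, 9, 18.
Subgroups by order — order 1: 1; order 2: 9; order 3: 1; order 6: 3; order 9: 1; order 18: 1.
Total: 1 + 9 + 1 + 3 + 1 + 1 = 16.

16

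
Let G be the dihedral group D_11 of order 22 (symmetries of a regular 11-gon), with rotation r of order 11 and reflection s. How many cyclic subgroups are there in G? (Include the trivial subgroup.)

13

Group the elements of G by the cyclic subgroup they generate; each cyclic subgroup of order d accounts for φ(d) elements.
Cyclic subgroups by order — order 1: 1; order 2: 11; order 11: 1.
Total: 13.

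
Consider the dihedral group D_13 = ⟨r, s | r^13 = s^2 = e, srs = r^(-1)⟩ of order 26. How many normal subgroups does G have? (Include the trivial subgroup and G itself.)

G has 16 subgroups. Checking conjugation-invariance by order — order 1: 1/1 normal; order 2: 0/13 normal; order 13: 1/1 normal; order 26: 1/1 normal.
Total normal subgroups: 3.

3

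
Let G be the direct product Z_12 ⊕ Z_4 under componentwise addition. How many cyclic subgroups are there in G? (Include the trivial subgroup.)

20

A cyclic subgroup of order d is generated by each of its φ(d) elements of order d, so the cyclic subgroups of order d number (#elements of order d)/φ(d).
Cyclic subgroups by order — order 1: 1; order 2: 3; order 3: 1; order 4: 6; order 6: 3; order 12: 6.
Total: 20.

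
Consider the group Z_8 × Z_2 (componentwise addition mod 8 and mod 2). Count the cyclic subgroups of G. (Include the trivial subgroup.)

8

Each element a generates a cyclic subgroup ⟨a⟩; distinct elements may generate the same one (a cyclic group of order d has φ(d) generators).
Cyclic subgroups by order — order 1: 1; order 2: 3; order 4: 2; order 8: 2.
Total: 8.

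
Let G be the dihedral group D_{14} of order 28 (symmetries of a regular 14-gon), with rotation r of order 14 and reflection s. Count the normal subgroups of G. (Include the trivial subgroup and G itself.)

G has 28 subgroups. Checking conjugation-invariance by order — order 1: 1/1 normal; order 2: 1/15 normal; order 4: 0/7 normal; order 7: 1/1 normal; order 14: 3/3 normal; order 28: 1/1 normal.
Total normal subgroups: 7.

7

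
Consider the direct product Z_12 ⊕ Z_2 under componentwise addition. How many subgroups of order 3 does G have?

1

|G| = 24 and 3 | 24, so subgroups of order 3 are possible by Lagrange.
The subgroups of order 3 are: {(0,0), (4,0), (8,0)}.
So G has 1 subgroup of order 3.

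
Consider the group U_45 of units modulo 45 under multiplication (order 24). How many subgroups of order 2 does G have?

3

|G| = 24 and 2 | 24, so subgroups of order 2 are possible by Lagrange.
The subgroups of order 2 are: {1, 19}; {1, 26}; {1, 44}.
So G has 3 subgroups of order 2.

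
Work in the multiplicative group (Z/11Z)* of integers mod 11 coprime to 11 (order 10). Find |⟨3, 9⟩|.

5

|⟨3⟩| = 5 and |⟨9⟩| = 5, so |H| is a multiple of lcm(5, 5) = 5 and divides |G| = 10.
Closing under the operation: H = {1, 3, 4, 5, 9}, so |H| = 5.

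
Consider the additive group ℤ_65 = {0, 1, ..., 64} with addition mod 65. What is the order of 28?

In ℤ_65, the order of an element a is n/gcd(a, n).
gcd(28, 65) = 1, so |⟨28⟩| = 65/1 = 65.

65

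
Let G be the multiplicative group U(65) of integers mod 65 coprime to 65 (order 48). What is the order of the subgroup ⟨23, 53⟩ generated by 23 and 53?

24

|⟨23⟩| = 12 and |⟨53⟩| = 4, so |H| is a multiple of lcm(12, 4) = 12 and divides |G| = 48.
Closing under the operation: H = {1, 3, 4, 9, 12, 14, 16, 17, 22, 23, 27, 29, 36, 38, 42, 43, 48, 49, 51, 53, 56, 61, 62, 64}, so |H| = 24.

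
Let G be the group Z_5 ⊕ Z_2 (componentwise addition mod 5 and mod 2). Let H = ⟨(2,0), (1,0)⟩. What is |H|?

|⟨(2,0)⟩| = 5 and |⟨(1,0)⟩| = 5, so |H| is a multiple of lcm(5, 5) = 5 and divides |G| = 10.
Closing under the operation: H = {(0,0), (1,0), (2,0), (3,0), (4,0)}, so |H| = 5.

5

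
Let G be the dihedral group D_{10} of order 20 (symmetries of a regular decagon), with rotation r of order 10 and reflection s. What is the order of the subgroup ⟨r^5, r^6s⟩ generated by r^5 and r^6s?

4

|⟨r^5⟩| = 2 and |⟨r^6s⟩| = 2, so |H| is a multiple of lcm(2, 2) = 2 and divides |G| = 20.
Closing under the operation: H = {e, r^5, rs, r^6s}, so |H| = 4.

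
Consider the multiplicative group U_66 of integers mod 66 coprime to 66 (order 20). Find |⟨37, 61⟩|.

|⟨37⟩| = 5 and |⟨61⟩| = 10, so |H| is a multiple of lcm(5, 10) = 10 and divides |G| = 20.
Closing under the operation: H = {1, 7, 13, 19, 25, 31, 37, 43, 49, 61}, so |H| = 10.

10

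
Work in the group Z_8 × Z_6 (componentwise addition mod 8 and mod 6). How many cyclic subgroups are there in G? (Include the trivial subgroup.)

16

A cyclic subgroup of order d is generated by each of its φ(d) elements of order d, so the cyclic subgroups of order d number (#elements of order d)/φ(d).
Cyclic subgroups by order — order 1: 1; order 2: 3; order 3: 1; order 4: 2; order 6: 3; order 8: 2; order 12: 2; order 24: 2.
Total: 16.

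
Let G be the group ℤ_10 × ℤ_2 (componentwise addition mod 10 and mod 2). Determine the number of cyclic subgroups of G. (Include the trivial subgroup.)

A cyclic subgroup of order d is generated by each of its φ(d) elements of order d, so the cyclic subgroups of order d number (#elements of order d)/φ(d).
Cyclic subgroups by order — order 1: 1; order 2: 3; order 5: 1; order 10: 3.
Total: 8.

8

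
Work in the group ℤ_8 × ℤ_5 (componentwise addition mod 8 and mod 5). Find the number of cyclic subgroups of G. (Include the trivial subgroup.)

Each element a generates a cyclic subgroup ⟨a⟩; distinct elements may generate the same one (a cyclic group of order d has φ(d) generators).
Cyclic subgroups by order — order 1: 1; order 2: 1; order 4: 1; order 5: 1; order 8: 1; order 10: 1; order 20: 1; order 40: 1.
Total: 8.

8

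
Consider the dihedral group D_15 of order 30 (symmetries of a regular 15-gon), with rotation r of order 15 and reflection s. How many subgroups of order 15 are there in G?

|G| = 30 and 15 | 30, so subgroups of order 15 are possible by Lagrange.
The subgroups of order 15 are: {e, r, r^2, r^3, r^4, r^5, r^6, r^7, r^8, r^9, r^10, r^11, r^12, r^13, r^14}.
So G has 1 subgroup of order 15.

1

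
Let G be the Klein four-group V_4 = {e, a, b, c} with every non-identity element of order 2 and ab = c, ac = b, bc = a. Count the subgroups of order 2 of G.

3

|G| = 4 and 2 | 4, so subgroups of order 2 are possible by Lagrange.
The subgroups of order 2 are: {e, a}; {e, b}; {e, c}.
So G has 3 subgroups of order 2.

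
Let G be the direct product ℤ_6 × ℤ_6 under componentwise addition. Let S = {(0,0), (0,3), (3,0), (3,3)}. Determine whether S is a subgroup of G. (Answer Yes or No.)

Yes

|S| = 4 divides |G| = 36, consistent with Lagrange.
S contains the identity, every element's inverse is in S, and S is closed under +: it is a subgroup.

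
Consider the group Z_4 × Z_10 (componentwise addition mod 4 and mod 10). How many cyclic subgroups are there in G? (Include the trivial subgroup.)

12

Group the elements of G by the cyclic subgroup they generate; each cyclic subgroup of order d accounts for φ(d) elements.
Cyclic subgroups by order — order 1: 1; order 2: 3; order 4: 2; order 5: 1; order 10: 3; order 20: 2.
Total: 12.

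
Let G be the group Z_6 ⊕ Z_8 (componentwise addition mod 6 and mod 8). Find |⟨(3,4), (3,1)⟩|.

16

|⟨(3,4)⟩| = 2 and |⟨(3,1)⟩| = 8, so |H| is a multiple of lcm(2, 8) = 8 and divides |G| = 48.
Closing under the operation: H = {(0,0), (0,1), (0,2), (0,3), (0,4), (0,5), (0,6), (0,7), (3,0), (3,1), (3,2), (3,3), (3,4), (3,5), (3,6), (3,7)}, so |H| = 16.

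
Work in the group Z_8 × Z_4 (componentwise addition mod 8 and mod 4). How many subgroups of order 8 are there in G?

|G| = 32 and 8 | 32, so subgroups of order 8 are possible by Lagrange.
The subgroups of order 8 are: {(0,0), (0,1), (0,2), (0,3), (4,0), (4,1), (4,2), (4,3)}; {(0,0), (0,2), (2,0), (2,2), (4,0), (4,2), (6,0), (6,2)}; {(0,0), (0,2), (2,1), (2,3), (4,0), (4,2), (6,1), (6,3)}; {(0,0), (1,0), (2,0), (3,0), (4,0), (5,0), (6,0), (7,0)}; … (7 in all).
So G has 7 subgroups of order 8.

7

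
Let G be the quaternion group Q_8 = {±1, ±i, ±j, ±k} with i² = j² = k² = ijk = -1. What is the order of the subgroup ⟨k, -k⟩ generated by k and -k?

4

|⟨k⟩| = 4 and |⟨-k⟩| = 4, so |H| is a multiple of lcm(4, 4) = 4 and divides |G| = 8.
Closing under the operation: H = {1, -1, k, -k}, so |H| = 4.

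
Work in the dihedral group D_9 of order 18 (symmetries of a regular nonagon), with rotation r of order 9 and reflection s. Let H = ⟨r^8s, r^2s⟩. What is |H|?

6

|⟨r^8s⟩| = 2 and |⟨r^2s⟩| = 2, so |H| is a multiple of lcm(2, 2) = 2 and divides |G| = 18.
Closing under the operation: H = {e, r^3, r^6, r^2s, r^5s, r^8s}, so |H| = 6.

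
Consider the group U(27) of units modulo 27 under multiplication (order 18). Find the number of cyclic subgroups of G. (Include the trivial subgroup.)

6

A cyclic subgroup of order d is generated by each of its φ(d) elements of order d, so the cyclic subgroups of order d number (#elements of order d)/φ(d).
Cyclic subgroups by order — order 1: 1; order 2: 1; order 3: 1; order 6: 1; order 9: 1; order 18: 1.
Total: 6.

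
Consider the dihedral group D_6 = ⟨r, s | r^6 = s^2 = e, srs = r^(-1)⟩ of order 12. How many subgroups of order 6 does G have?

|G| = 12 and 6 | 12, so subgroups of order 6 are possible by Lagrange.
The subgroups of order 6 are: {e, r, r^2, r^3, r^4, r^5}; {e, r^2, r^4, s, r^2s, r^4s}; {e, r^2, r^4, rs, r^3s, r^5s}.
So G has 3 subgroups of order 6.

3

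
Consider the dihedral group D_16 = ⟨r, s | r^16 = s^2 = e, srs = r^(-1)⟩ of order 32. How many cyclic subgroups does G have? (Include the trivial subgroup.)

Group the elements of G by the cyclic subgroup they generate; each cyclic subgroup of order d accounts for φ(d) elements.
Cyclic subgroups by order — order 1: 1; order 2: 17; order 4: 1; order 8: 1; order 16: 1.
Total: 21.

21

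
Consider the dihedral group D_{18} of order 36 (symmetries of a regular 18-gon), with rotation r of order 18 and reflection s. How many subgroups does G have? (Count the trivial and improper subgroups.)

|G| = 36, so by Lagrange every subgroup order divides 36. Divisors: 1, 2, 3, 4, 6, 9, 12, 18, 36.
Subgroups by order — order 1: 1; order 2: 19; order 3: 1; order 4: 9; order 6: 7; order 9: 1; order 12: 3; order 18: 3; order 36: 1.
Total: 1 + 19 + 1 + 9 + 7 + 1 + 3 + 3 + 1 = 45.

45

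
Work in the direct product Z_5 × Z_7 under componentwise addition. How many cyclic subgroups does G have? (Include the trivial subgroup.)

A cyclic subgroup of order d is generated by each of its φ(d) elements of order d, so the cyclic subgroups of order d number (#elements of order d)/φ(d).
Cyclic subgroups by order — order 1: 1; order 5: 1; order 7: 1; order 35: 1.
Total: 4.

4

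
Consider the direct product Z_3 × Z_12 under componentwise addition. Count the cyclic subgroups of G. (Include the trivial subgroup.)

A cyclic subgroup of order d is generated by each of its φ(d) elements of order d, so the cyclic subgroups of order d number (#elements of order d)/φ(d).
Cyclic subgroups by order — order 1: 1; order 2: 1; order 3: 4; order 4: 1; order 6: 4; order 12: 4.
Total: 15.

15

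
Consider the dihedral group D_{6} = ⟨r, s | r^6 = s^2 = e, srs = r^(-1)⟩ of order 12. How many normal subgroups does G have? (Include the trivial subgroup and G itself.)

G has 16 subgroups. Checking conjugation-invariance by order — order 1: 1/1 normal; order 2: 1/7 normal; order 3: 1/1 normal; order 4: 0/3 normal; order 6: 3/3 normal; order 12: 1/1 normal.
Total normal subgroups: 7.

7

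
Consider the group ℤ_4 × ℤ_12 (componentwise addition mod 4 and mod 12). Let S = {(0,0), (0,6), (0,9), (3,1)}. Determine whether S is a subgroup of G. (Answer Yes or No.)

No

(3,1) ∈ S but its inverse (1,11) ∉ S, so S is not a subgroup.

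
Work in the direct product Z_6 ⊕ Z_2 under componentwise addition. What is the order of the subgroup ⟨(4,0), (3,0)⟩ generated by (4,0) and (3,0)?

|⟨(4,0)⟩| = 3 and |⟨(3,0)⟩| = 2, so |H| is a multiple of lcm(3, 2) = 6 and divides |G| = 12.
Closing under the operation: H = {(0,0), (1,0), (2,0), (3,0), (4,0), (5,0)}, so |H| = 6.

6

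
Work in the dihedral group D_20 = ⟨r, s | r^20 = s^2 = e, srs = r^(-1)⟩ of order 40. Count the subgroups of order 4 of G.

|G| = 40 and 4 | 40, so subgroups of order 4 are possible by Lagrange.
The subgroups of order 4 are: {e, r^10, s, r^10s}; {e, r^10, rs, r^11s}; {e, r^10, r^2s, r^12s}; {e, r^10, r^3s, r^13s}; … (11 in all).
So G has 11 subgroups of order 4.

11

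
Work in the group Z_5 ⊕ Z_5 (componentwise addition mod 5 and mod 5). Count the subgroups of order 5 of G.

|G| = 25 and 5 | 25, so subgroups of order 5 are possible by Lagrange.
The subgroups of order 5 are: {(0,0), (0,1), (0,2), (0,3), (0,4)}; {(0,0), (1,0), (2,0), (3,0), (4,0)}; {(0,0), (1,1), (2,2), (3,3), (4,4)}; {(0,0), (1,2), (2,4), (3,1), (4,3)}; … (6 in all).
So G has 6 subgroups of order 5.

6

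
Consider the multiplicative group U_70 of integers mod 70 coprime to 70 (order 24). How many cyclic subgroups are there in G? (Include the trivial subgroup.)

12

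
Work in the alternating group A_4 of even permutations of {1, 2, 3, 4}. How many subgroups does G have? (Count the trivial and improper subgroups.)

10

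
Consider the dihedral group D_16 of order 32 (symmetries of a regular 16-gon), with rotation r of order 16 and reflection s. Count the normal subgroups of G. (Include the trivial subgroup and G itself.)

8

G has 36 subgroups. Checking conjugation-invariance by order — order 1: 1/1 normal; order 2: 1/17 normal; order 4: 1/9 normal; order 8: 1/5 normal; order 16: 3/3 normal; order 32: 1/1 normal.
Total normal subgroups: 8.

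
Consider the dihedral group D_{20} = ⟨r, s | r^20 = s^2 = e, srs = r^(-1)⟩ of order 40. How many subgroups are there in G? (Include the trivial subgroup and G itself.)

|G| = 40, so by Lagrange every subgroup order divides 40. Divisors: 1, 2, 4, 5, 8, 10, 20, 40.
Subgroups by order — order 1: 1; order 2: 21; order 4: 11; order 5: 1; order 8: 5; order 10: 5; order 20: 3; order 40: 1.
Total: 1 + 21 + 11 + 1 + 5 + 5 + 3 + 1 = 48.

48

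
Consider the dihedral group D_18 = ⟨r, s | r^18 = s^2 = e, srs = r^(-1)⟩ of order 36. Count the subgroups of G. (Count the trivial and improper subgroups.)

45

|G| = 36, so by Lagrange every subgroup order divides 36. Divisors: 1, 2, 3, 4, 6, 9, 12, 18, 36.
Subgroups by order — order 1: 1; order 2: 19; order 3: 1; order 4: 9; order 6: 7; order 9: 1; order 12: 3; order 18: 3; order 36: 1.
Total: 1 + 19 + 1 + 9 + 7 + 1 + 3 + 3 + 1 = 45.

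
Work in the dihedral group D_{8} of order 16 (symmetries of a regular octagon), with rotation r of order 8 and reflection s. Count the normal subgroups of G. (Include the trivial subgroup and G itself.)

7

G has 19 subgroups. Checking conjugation-invariance by order — order 1: 1/1 normal; order 2: 1/9 normal; order 4: 1/5 normal; order 8: 3/3 normal; order 16: 1/1 normal.
Total normal subgroups: 7.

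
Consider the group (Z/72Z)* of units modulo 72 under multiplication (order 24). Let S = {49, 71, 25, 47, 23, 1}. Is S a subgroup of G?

Yes

|S| = 6 divides |G| = 24, consistent with Lagrange.
S contains the identity, every element's inverse is in S, and S is closed under ·: it is a subgroup.
In fact S = ⟨23⟩.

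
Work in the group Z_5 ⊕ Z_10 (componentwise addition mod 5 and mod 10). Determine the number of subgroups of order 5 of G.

6

|G| = 50 and 5 | 50, so subgroups of order 5 are possible by Lagrange.
The subgroups of order 5 are: {(0,0), (0,2), (0,4), (0,6), (0,8)}; {(0,0), (1,0), (2,0), (3,0), (4,0)}; {(0,0), (1,2), (2,4), (3,6), (4,8)}; {(0,0), (1,4), (2,8), (3,2), (4,6)}; … (6 in all).
So G has 6 subgroups of order 5.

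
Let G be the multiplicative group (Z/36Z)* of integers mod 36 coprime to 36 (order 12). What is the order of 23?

Compute successive powers of 23 mod 36: 23, 25, 35, 13, 11, 1; 23^6 ≡ 1 (mod 36).
So |⟨23⟩| = 6.

6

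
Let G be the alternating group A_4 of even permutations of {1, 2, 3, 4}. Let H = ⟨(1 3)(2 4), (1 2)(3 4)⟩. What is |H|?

4

|⟨(1 3)(2 4)⟩| = 2 and |⟨(1 2)(3 4)⟩| = 2, so |H| is a multiple of lcm(2, 2) = 2 and divides |G| = 12.
Closing under the operation: H = {e, (1 2)(3 4), (1 3)(2 4), (1 4)(2 3)}, so |H| = 4.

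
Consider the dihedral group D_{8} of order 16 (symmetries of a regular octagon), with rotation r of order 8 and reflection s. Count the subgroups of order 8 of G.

3

|G| = 16 and 8 | 16, so subgroups of order 8 are possible by Lagrange.
The subgroups of order 8 are: {e, r, r^2, r^3, r^4, r^5, r^6, r^7}; {e, r^2, r^4, r^6, s, r^2s, r^4s, r^6s}; {e, r^2, r^4, r^6, rs, r^3s, r^5s, r^7s}.
So G has 3 subgroups of order 8.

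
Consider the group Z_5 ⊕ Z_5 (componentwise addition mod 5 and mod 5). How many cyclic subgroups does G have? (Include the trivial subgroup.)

7

Each element a generates a cyclic subgroup ⟨a⟩; distinct elements may generate the same one (a cyclic group of order d has φ(d) generators).
Cyclic subgroups by order — order 1: 1; order 5: 6.
Total: 7.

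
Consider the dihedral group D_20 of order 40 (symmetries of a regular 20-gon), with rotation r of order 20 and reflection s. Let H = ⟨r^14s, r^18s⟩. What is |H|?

10

|⟨r^14s⟩| = 2 and |⟨r^18s⟩| = 2, so |H| is a multiple of lcm(2, 2) = 2 and divides |G| = 40.
Closing under the operation: H = {e, r^4, r^8, r^12, r^16, r^2s, r^6s, r^10s, r^14s, r^18s}, so |H| = 10.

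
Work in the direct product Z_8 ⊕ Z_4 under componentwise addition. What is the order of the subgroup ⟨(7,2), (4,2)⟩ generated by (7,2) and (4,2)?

|⟨(7,2)⟩| = 8 and |⟨(4,2)⟩| = 2, so |H| is a multiple of lcm(8, 2) = 8 and divides |G| = 32.
Closing under the operation: H = {(0,0), (0,2), (1,0), (1,2), (2,0), (2,2), (3,0), (3,2), (4,0), (4,2), (5,0), (5,2), (6,0), (6,2), (7,0), (7,2)}, so |H| = 16.

16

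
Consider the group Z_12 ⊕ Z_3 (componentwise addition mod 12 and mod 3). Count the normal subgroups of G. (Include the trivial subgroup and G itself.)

18

G is abelian, so every subgroup is normal.
G has 18 subgroups in total, hence 18 normal subgroups.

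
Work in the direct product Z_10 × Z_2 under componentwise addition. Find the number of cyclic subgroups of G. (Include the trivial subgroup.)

A cyclic subgroup of order d is generated by each of its φ(d) elements of order d, so the cyclic subgroups of order d number (#elements of order d)/φ(d).
Cyclic subgroups by order — order 1: 1; order 2: 3; order 5: 1; order 10: 3.
Total: 8.

8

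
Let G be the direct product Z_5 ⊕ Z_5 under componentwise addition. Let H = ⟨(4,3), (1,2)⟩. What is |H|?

5

|⟨(4,3)⟩| = 5 and |⟨(1,2)⟩| = 5, so |H| is a multiple of lcm(5, 5) = 5 and divides |G| = 25.
Closing under the operation: H = {(0,0), (1,2), (2,4), (3,1), (4,3)}, so |H| = 5.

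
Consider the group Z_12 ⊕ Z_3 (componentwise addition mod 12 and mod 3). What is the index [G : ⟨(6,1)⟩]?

6

|⟨(6,1)⟩| = 6 and |G| = 36.
By Lagrange, [G : H] = |G|/|H| = 36/6 = 6.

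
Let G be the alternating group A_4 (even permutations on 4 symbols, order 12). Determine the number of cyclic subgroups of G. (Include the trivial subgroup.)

8

Each element a generates a cyclic subgroup ⟨a⟩; distinct elements may generate the same one (a cyclic group of order d has φ(d) generators).
Cyclic subgroups by order — order 1: 1; order 2: 3; order 3: 4.
Total: 8.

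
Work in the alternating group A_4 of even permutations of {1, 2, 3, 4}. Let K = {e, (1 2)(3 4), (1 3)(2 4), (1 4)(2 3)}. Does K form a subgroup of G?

Yes

|K| = 4 divides |G| = 12, consistent with Lagrange.
K contains the identity, every element's inverse is in K, and K is closed under ∘: it is a subgroup.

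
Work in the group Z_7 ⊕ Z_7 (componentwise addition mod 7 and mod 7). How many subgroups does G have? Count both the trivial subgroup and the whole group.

10

|G| = 49, so by Lagrange every subgroup order divides 49. Divisors: 1, 7, 49.
Subgroups by order — order 1: 1; order 7: 8; order 49: 1.
Total: 1 + 8 + 1 = 10.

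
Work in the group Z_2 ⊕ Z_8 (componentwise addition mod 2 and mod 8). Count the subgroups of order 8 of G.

|G| = 16 and 8 | 16, so subgroups of order 8 are possible by Lagrange.
The subgroups of order 8 are: {(0,0), (0,1), (0,2), (0,3), (0,4), (0,5), (0,6), (0,7)}; {(0,0), (0,2), (0,4), (0,6), (1,0), (1,2), (1,4), (1,6)}; {(0,0), (0,2), (0,4), (0,6), (1,1), (1,3), (1,5), (1,7)}.
So G has 3 subgroups of order 8.

3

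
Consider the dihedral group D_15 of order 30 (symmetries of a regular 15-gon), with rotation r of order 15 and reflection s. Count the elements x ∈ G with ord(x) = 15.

8

The elements of order 15 are: r, r^2, r^4, r^7, r^8, r^11, r^13, r^14.
That's 8.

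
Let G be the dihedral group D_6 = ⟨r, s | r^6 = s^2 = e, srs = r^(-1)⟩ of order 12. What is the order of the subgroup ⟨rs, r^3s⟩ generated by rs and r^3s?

6

|⟨rs⟩| = 2 and |⟨r^3s⟩| = 2, so |H| is a multiple of lcm(2, 2) = 2 and divides |G| = 12.
Closing under the operation: H = {e, r^2, r^4, rs, r^3s, r^5s}, so |H| = 6.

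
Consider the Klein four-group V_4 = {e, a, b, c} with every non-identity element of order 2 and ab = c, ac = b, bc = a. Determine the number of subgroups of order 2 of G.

3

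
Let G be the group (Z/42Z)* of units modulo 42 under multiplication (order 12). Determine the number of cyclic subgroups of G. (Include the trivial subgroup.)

8

A cyclic subgroup of order d is generated by each of its φ(d) elements of order d, so the cyclic subgroups of order d number (#elements of order d)/φ(d).
Cyclic subgroups by order — order 1: 1; order 2: 3; order 3: 1; order 6: 3.
Total: 8.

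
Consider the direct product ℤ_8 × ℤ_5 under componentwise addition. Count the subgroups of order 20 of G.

1

|G| = 40 and 20 | 40, so subgroups of order 20 are possible by Lagrange.
The subgroups of order 20 are: {(0,0), (0,1), (0,2), (0,3), (0,4), (2,0), (2,1), (2,2), (2,3), (2,4), (4,0), (4,1), (4,2), (4,3), (4,4), (6,0), (6,1), (6,2), (6,3), (6,4)}.
So G has 1 subgroup of order 20.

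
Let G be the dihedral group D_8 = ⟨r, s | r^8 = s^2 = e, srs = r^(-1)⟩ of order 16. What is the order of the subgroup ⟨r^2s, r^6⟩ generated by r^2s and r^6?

|⟨r^2s⟩| = 2 and |⟨r^6⟩| = 4, so |H| is a multiple of lcm(2, 4) = 4 and divides |G| = 16.
Closing under the operation: H = {e, r^2, r^4, r^6, s, r^2s, r^4s, r^6s}, so |H| = 8.

8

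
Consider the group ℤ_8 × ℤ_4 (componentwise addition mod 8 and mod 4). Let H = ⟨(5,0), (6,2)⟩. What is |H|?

16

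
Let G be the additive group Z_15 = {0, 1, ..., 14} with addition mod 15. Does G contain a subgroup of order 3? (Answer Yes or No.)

3 | 15. A subgroup of order 3 is {0, 5, 10}.

Yes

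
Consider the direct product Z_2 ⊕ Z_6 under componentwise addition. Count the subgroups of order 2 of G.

|G| = 12 and 2 | 12, so subgroups of order 2 are possible by Lagrange.
The subgroups of order 2 are: {(0,0), (0,3)}; {(0,0), (1,0)}; {(0,0), (1,3)}.
So G has 3 subgroups of order 2.

3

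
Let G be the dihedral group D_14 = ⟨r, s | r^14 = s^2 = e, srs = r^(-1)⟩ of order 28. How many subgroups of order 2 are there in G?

15

|G| = 28 and 2 | 28, so subgroups of order 2 are possible by Lagrange.
The subgroups of order 2 are: {e, r^10s}; {e, r^11s}; {e, r^12s}; {e, r^13s}; … (15 in all).
So G has 15 subgroups of order 2.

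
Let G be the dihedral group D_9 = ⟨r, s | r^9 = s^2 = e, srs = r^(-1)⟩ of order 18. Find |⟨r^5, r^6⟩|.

9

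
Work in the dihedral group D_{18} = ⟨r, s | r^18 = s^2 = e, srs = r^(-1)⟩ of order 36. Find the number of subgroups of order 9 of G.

1

|G| = 36 and 9 | 36, so subgroups of order 9 are possible by Lagrange.
The subgroups of order 9 are: {e, r^2, r^4, r^6, r^8, r^10, r^12, r^14, r^16}.
So G has 1 subgroup of order 9.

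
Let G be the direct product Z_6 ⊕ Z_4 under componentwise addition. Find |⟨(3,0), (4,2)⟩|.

|⟨(3,0)⟩| = 2 and |⟨(4,2)⟩| = 6, so |H| is a multiple of lcm(2, 6) = 6 and divides |G| = 24.
Closing under the operation: H = {(0,0), (0,2), (1,0), (1,2), (2,0), (2,2), (3,0), (3,2), (4,0), (4,2), (5,0), (5,2)}, so |H| = 12.

12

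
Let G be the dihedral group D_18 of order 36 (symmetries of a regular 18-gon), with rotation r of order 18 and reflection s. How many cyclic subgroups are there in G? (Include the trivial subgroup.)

24

Group the elements of G by the cyclic subgroup they generate; each cyclic subgroup of order d accounts for φ(d) elements.
Cyclic subgroups by order — order 1: 1; order 2: 19; order 3: 1; order 6: 1; order 9: 1; order 18: 1.
Total: 24.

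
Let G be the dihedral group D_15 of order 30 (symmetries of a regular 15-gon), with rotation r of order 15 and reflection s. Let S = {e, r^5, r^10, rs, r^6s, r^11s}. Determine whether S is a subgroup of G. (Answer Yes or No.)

Yes

|S| = 6 divides |G| = 30, consistent with Lagrange.
S contains the identity, every element's inverse is in S, and S is closed under ·: it is a subgroup.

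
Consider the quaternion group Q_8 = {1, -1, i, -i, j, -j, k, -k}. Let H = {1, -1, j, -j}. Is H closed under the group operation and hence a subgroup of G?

|H| = 4 divides |G| = 8, consistent with Lagrange.
H contains the identity, every element's inverse is in H, and H is closed under ·: it is a subgroup.
In fact H = ⟨j⟩.

Yes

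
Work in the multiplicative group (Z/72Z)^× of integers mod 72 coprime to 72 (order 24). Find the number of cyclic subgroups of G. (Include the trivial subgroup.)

16

A cyclic subgroup of order d is generated by each of its φ(d) elements of order d, so the cyclic subgroups of order d number (#elements of order d)/φ(d).
Cyclic subgroups by order — order 1: 1; order 2: 7; order 3: 1; order 6: 7.
Total: 16.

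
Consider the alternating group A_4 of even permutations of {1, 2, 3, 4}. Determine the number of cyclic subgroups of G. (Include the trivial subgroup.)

A cyclic subgroup of order d is generated by each of its φ(d) elements of order d, so the cyclic subgroups of order d number (#elements of order d)/φ(d).
Cyclic subgroups by order — order 1: 1; order 2: 3; order 3: 4.
Total: 8.

8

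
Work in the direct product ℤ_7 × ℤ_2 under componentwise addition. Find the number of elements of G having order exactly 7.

6

An element (a,b) has order lcm(ord(a), ord(b)); count pairs with lcm equal to 7.
Enumerating gives 6 such elements.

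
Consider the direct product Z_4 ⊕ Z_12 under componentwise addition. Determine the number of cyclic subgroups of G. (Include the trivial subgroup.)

20

A cyclic subgroup of order d is generated by each of its φ(d) elements of order d, so the cyclic subgroups of order d number (#elements of order d)/φ(d).
Cyclic subgroups by order — order 1: 1; order 2: 3; order 3: 1; order 4: 6; order 6: 3; order 12: 6.
Total: 20.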